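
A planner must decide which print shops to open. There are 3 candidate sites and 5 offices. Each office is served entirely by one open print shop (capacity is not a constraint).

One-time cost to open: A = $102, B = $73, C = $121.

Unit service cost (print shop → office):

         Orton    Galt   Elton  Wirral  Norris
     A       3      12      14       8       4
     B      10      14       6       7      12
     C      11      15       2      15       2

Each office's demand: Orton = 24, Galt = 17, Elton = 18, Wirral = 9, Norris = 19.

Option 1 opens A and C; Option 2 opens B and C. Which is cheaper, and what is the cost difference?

Option 1 is cheaper by 164.

Option 1: {A, C}: Orton→A 3·24=72, Galt→A 12·17=204, Elton→C 2·18=36, Wirral→A 8·9=72, Norris→C 2·19=38. Service 422; fixed 223; total 645.
Option 2: {B, C}: Orton→B 10·24=240, Galt→B 14·17=238, Elton→C 2·18=36, Wirral→B 7·9=63, Norris→C 2·19=38. Service 615; fixed 194; total 809.
Difference: |645 − 809| = 164.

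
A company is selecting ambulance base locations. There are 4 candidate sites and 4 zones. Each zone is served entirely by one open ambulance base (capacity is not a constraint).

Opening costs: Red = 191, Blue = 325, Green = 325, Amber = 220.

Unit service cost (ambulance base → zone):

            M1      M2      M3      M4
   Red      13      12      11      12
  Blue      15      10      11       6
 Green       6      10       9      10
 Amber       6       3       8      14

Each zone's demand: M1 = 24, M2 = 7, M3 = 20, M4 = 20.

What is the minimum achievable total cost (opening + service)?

Minimum total cost: 825

For any fixed open set, each zone goes to its cheapest open site; total = fixed + service.
{Amber}: M1→Amber 6·24=144, M2→Amber 3·7=21, M3→Amber 8·20=160, M4→Amber 14·20=280. Service 605; fixed 220; total 825.
{Green}: M1→Green 6·24=144, M2→Green 10·7=70, M3→Green 9·20=180, M4→Green 10·20=200. Service 594; fixed 325; total 919.
{Red, Amber}: service 565 + fixed 411 = 976
{Red, Blue, Green, Amber}: service 445 + fixed 1061 = 1506
No other subset beats 825.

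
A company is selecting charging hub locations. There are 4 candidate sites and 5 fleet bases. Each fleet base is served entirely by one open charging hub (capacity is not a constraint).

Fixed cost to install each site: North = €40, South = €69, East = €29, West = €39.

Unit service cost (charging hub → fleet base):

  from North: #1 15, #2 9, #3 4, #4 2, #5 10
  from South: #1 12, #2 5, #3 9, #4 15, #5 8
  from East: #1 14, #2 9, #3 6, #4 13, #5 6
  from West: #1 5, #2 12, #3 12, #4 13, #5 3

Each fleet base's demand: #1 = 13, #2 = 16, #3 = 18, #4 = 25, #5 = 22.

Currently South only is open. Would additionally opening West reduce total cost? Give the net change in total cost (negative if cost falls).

Yes — net change −212 (cost falls by 212).

Current service cost with {South}: 949.
Adding West: each fleet base re-picks its cheapest; new service cost 698, saving 251.
Extra fixed cost: 39. Net change = 39 − 251 = -212.
(Totals: 1018 → 806.)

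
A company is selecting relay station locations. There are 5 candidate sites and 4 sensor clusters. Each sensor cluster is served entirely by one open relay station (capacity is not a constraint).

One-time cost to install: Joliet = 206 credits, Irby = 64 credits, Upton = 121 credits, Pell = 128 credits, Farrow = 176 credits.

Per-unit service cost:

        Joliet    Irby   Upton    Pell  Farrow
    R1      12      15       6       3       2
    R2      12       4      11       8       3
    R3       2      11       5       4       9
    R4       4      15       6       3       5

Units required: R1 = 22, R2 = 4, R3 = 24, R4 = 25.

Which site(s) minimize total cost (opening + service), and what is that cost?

Open Pell only; minimum total cost 397.

For any fixed open set, each sensor cluster goes to its cheapest open site; total = fixed + service.
{Pell}: R1→Pell 3·22=66, R2→Pell 8·4=32, R3→Pell 4·24=96, R4→Pell 3·25=75. Service 269; fixed 128; total 397.
{Irby, Pell}: service 253 + fixed 192 = 445
{Upton, Pell}: service 269 + fixed 249 = 518
{Joliet, Irby, Upton, Pell, Farrow}: R1→Farrow 2·22=44, R2→Farrow 3·4=12, R3→Joliet 2·24=48, R4→Pell 3·25=75. Service 179; fixed 695; total 874.
No other subset beats 397.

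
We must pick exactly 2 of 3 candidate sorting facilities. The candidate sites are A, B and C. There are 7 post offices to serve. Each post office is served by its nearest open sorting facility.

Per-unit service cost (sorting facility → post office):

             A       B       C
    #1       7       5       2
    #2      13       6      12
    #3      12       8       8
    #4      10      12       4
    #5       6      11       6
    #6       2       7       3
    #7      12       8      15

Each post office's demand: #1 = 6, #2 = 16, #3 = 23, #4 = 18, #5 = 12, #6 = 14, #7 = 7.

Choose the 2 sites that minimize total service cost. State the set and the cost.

With exactly 2 open, each post office uses its cheapest among the chosen.
{B, C}: #1→C 2·6=12, #2→B 6·16=96, #3→B 8·23=184, #4→C 4·18=72, #5→C 6·12=72, #6→C 3·14=42, #7→B 8·7=56. Service cost 534.
{A, C}: service cost 644
{A, B}: service cost 646
Among all 3 size-2 choices, {B, C} is lowest.

Choose B and C; total service cost 534.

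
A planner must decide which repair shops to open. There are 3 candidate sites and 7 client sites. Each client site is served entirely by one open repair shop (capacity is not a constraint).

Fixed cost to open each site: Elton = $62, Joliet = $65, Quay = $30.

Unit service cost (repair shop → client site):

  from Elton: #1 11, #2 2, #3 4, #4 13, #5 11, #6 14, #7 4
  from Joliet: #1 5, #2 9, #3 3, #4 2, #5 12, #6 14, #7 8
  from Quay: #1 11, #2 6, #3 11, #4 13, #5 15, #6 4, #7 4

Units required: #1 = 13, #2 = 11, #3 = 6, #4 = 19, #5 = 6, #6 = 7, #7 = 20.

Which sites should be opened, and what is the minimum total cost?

Open Joliet and Quay; minimum total cost 462.

For any fixed open set, each client site goes to its cheapest open site; total = fixed + service.
{Joliet, Quay}: #1→Joliet 5·13=65, #2→Quay 6·11=66, #3→Joliet 3·6=18, #4→Joliet 2·19=38, #5→Joliet 12·6=72, #6→Quay 4·7=28, #7→Quay 4·20=80. Service 367; fixed 95; total 462.
{Elton, Joliet, Quay}: #1→Joliet 5·13=65, #2→Elton 2·11=22, #3→Joliet 3·6=18, #4→Joliet 2·19=38, #5→Elton 11·6=66, #6→Quay 4·7=28, #7→Elton 4·20=80. Service 317; fixed 157; total 474.
{Elton, Joliet}: service 387 + fixed 127 = 514
{Quay}: #1→Quay 11·13=143, #2→Quay 6·11=66, #3→Quay 11·6=66, #4→Quay 13·19=247, #5→Quay 15·6=90, #6→Quay 4·7=28, #7→Quay 4·20=80. Service 720; fixed 30; total 750.
No other subset beats 462.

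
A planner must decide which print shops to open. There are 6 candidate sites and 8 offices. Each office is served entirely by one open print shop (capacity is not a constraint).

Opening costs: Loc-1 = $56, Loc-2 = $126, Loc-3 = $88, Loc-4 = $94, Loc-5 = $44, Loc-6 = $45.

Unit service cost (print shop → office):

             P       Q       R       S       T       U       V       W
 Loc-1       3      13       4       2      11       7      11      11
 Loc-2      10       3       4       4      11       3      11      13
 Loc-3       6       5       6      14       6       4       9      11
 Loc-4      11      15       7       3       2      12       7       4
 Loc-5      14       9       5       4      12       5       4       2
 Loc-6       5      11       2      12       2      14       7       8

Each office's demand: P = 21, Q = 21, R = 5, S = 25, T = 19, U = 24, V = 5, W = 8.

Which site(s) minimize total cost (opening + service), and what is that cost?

Open Loc-1, Loc-2, Loc-5 and Loc-6; minimum total cost 603.

For any fixed open set, each office goes to its cheapest open site; total = fixed + service.
{Loc-1, Loc-2, Loc-5, Loc-6}: P→Loc-1 3·21=63, Q→Loc-2 3·21=63, R→Loc-6 2·5=10, S→Loc-1 2·25=50, T→Loc-6 2·19=38, U→Loc-2 3·24=72, V→Loc-5 4·5=20, W→Loc-5 2·8=16. Service 332; fixed 271; total 603.
{Loc-1, Loc-2, Loc-6}: service 395 + fixed 227 = 622
{Loc-1, Loc-3, Loc-5, Loc-6}: service 398 + fixed 233 = 631
{Loc-1, Loc-2, Loc-3, Loc-4, Loc-5, Loc-6}: service 332 + fixed 453 = 785
No other subset beats 603.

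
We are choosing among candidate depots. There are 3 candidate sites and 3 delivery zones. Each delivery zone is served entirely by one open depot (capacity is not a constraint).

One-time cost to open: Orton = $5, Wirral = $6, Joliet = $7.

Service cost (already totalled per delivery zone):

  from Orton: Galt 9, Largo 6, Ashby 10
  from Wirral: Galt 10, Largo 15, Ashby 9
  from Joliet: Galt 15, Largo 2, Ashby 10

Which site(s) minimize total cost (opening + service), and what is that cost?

Open Orton only; minimum total cost 30.

For any fixed open set, each delivery zone goes to its cheapest open site; total = fixed + service.
{Orton}: Galt→Orton 9, Largo→Orton 6, Ashby→Orton 10. Service 25; fixed 5; total 30.
{Orton, Joliet}: Galt→Orton 9, Largo→Joliet 2, Ashby→Orton 10. Service 21; fixed 12; total 33.
{Wirral, Joliet}: Galt→Wirral 10, Largo→Joliet 2, Ashby→Wirral 9. Service 21; fixed 13; total 34.
{Orton, Wirral, Joliet}: service 20 + fixed 18 = 38
(All 7 nonempty subsets were checked; Orton only is lowest.)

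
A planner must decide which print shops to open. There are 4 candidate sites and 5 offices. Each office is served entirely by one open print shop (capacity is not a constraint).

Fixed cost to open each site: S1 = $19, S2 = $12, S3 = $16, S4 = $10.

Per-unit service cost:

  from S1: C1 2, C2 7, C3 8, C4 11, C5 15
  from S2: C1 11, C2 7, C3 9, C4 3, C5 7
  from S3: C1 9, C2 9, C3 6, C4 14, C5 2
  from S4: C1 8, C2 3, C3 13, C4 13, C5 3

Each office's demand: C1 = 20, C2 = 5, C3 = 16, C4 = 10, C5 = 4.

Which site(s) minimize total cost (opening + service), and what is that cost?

Open S1, S2, S3 and S4; minimum total cost 246.

For any fixed open set, each office goes to its cheapest open site; total = fixed + service.
{S1, S2, S3, S4}: C1→S1 2·20=40, C2→S4 3·5=15, C3→S3 6·16=96, C4→S2 3·10=30, C5→S3 2·4=8. Service 189; fixed 57; total 246.
{S1, S2, S3}: service 209 + fixed 47 = 256
{S1, S2, S4}: service 225 + fixed 41 = 266
{S4}: C1→S4 8·20=160, C2→S4 3·5=15, C3→S4 13·16=208, C4→S4 13·10=130, C5→S4 3·4=12. Service 525; fixed 10; total 535.
(All 15 nonempty subsets were checked; S1, S2, S3 and S4 is lowest.)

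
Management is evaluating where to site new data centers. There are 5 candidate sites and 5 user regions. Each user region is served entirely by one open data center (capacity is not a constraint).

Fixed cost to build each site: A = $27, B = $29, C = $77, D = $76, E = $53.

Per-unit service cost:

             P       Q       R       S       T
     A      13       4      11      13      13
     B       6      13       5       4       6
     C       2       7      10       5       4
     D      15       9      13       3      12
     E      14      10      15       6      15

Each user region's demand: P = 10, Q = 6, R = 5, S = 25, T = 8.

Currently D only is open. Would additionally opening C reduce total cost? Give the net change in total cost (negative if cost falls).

Current service cost with {D}: 440.
Adding C: each user region re-picks its cheapest; new service cost 219, saving 221.
Extra fixed cost: 77. Net change = 77 − 221 = -144.
(Totals: 516 → 372.)

Yes — net change −144 (cost falls by 144).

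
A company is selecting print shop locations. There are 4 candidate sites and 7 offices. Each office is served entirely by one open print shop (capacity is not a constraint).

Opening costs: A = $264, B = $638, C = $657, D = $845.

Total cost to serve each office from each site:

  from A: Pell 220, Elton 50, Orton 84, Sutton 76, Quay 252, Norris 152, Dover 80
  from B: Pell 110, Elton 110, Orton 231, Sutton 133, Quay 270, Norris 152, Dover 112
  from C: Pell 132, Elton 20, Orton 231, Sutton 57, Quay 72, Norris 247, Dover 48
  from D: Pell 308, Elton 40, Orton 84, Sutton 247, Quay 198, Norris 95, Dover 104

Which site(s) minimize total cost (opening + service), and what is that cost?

Open A only; minimum total cost 1178.

For any fixed open set, each office goes to its cheapest open site; total = fixed + service.
{A}: Pell→A 220, Elton→A 50, Orton→A 84, Sutton→A 76, Quay→A 252, Norris→A 152, Dover→A 80. Service 914; fixed 264; total 1178.
{C}: service 807 + fixed 657 = 1464
{A, C}: service 565 + fixed 921 = 1486
{A, B, C, D}: Pell→B 110, Elton→C 20, Orton→A 84, Sutton→C 57, Quay→C 72, Norris→D 95, Dover→C 48. Service 486; fixed 2404; total 2890.
(All 15 nonempty subsets were checked; A only is lowest.)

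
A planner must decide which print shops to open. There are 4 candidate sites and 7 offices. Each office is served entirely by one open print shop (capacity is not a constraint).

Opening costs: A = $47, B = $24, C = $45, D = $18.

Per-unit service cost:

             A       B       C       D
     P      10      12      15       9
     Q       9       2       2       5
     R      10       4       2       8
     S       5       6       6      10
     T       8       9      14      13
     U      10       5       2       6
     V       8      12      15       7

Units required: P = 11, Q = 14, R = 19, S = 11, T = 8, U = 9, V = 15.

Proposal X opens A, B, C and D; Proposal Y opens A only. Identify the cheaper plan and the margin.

Proposal X is cheaper by 261.

Proposal X: {A, B, C, D}: P→D 9·11=99, Q→B 2·14=28, R→C 2·19=38, S→A 5·11=55, T→A 8·8=64, U→C 2·9=18, V→D 7·15=105. Service 407; fixed 134; total 541.
Proposal Y: {A}: P→A 10·11=110, Q→A 9·14=126, R→A 10·19=190, S→A 5·11=55, T→A 8·8=64, U→A 10·9=90, V→A 8·15=120. Service 755; fixed 47; total 802.
Difference: |541 − 802| = 261.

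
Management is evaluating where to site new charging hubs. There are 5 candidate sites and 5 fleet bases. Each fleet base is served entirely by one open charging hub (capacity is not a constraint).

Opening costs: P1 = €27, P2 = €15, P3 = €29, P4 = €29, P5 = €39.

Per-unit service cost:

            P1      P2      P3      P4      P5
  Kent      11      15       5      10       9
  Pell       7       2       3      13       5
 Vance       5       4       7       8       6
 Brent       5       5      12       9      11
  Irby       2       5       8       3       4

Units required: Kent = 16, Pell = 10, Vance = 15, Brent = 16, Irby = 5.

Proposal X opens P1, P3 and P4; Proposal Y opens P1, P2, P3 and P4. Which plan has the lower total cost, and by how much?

Proposal Y is cheaper by 10.

Proposal X: {P1, P3, P4}: Kent→P3 5·16=80, Pell→P3 3·10=30, Vance→P1 5·15=75, Brent→P1 5·16=80, Irby→P1 2·5=10. Service 275; fixed 85; total 360.
Proposal Y: {P1, P2, P3, P4}: Kent→P3 5·16=80, Pell→P2 2·10=20, Vance→P2 4·15=60, Brent→P1 5·16=80, Irby→P1 2·5=10. Service 250; fixed 100; total 350.
Difference: |360 − 350| = 10.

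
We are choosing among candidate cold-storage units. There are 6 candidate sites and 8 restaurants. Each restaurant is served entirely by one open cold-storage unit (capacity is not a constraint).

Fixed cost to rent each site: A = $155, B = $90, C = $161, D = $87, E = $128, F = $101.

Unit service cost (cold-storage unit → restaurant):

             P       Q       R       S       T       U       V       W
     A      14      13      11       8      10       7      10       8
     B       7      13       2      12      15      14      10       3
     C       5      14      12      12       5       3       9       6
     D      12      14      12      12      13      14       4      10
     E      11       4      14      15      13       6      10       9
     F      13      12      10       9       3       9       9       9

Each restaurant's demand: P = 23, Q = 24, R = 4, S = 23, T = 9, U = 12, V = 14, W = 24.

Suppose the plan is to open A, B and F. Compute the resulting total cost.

Total cost: 1296

Each restaurant is assigned to its cheapest site among the open ones.
{A, B, F}: P→B 7·23=161, Q→F 12·24=288, R→B 2·4=8, S→A 8·23=184, T→F 3·9=27, U→A 7·12=84, V→F 9·14=126, W→B 3·24=72. Service 950; fixed 346; total 1296.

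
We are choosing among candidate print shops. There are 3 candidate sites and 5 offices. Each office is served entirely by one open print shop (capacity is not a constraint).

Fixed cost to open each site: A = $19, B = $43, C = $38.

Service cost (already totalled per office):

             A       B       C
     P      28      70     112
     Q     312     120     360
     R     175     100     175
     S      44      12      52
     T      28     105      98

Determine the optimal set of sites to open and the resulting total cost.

Open A and B; minimum total cost 350.

For any fixed open set, each office goes to its cheapest open site; total = fixed + service.
{A, B}: P→A 28, Q→B 120, R→B 100, S→B 12, T→A 28. Service 288; fixed 62; total 350.
{A, B, C}: P→A 28, Q→B 120, R→B 100, S→B 12, T→A 28. Service 288; fixed 100; total 388.
{B}: P→B 70, Q→B 120, R→B 100, S→B 12, T→B 105. Service 407; fixed 43; total 450.
{A}: service 587 + fixed 19 = 606
No other subset beats 350.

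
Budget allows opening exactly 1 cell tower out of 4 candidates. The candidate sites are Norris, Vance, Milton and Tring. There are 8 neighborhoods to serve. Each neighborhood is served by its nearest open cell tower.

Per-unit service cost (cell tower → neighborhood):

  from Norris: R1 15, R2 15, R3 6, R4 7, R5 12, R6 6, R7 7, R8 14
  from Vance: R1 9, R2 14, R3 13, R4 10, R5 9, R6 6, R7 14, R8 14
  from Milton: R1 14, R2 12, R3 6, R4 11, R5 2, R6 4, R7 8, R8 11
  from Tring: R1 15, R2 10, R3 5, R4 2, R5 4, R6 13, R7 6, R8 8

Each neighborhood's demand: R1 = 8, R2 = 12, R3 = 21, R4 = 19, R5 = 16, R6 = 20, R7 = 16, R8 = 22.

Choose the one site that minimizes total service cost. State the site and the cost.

Choose Tring only; total service cost 979.

With exactly 1 open, each neighborhood uses its cheapest among the chosen.
{Tring}: R1→Tring 15·8=120, R2→Tring 10·12=120, R3→Tring 5·21=105, R4→Tring 2·19=38, R5→Tring 4·16=64, R6→Tring 13·20=260, R7→Tring 6·16=96, R8→Tring 8·22=176. Service cost 979.
{Milton}: service cost 1073
{Norris}: service cost 1291
Among all 4 size-1 choices, {Tring} is lowest.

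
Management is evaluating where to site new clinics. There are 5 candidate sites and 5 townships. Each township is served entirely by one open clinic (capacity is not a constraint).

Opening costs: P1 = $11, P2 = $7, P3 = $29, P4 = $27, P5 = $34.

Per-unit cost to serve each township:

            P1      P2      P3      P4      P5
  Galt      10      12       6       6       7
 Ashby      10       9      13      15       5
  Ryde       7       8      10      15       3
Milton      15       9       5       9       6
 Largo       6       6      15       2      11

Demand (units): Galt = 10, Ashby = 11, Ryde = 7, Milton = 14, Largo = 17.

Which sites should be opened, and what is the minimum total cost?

Open P4 and P5; minimum total cost 315.

For any fixed open set, each township goes to its cheapest open site; total = fixed + service.
{P4, P5}: Galt→P4 6·10=60, Ashby→P5 5·11=55, Ryde→P5 3·7=21, Milton→P5 6·14=84, Largo→P4 2·17=34. Service 254; fixed 61; total 315.
{P2, P4, P5}: service 254 + fixed 68 = 322
{P1, P4, P5}: Galt→P4 6·10=60, Ashby→P5 5·11=55, Ryde→P5 3·7=21, Milton→P5 6·14=84, Largo→P4 2·17=34. Service 254; fixed 72; total 326.
{P1, P2, P3, P4, P5}: service 240 + fixed 108 = 348
No other subset beats 315.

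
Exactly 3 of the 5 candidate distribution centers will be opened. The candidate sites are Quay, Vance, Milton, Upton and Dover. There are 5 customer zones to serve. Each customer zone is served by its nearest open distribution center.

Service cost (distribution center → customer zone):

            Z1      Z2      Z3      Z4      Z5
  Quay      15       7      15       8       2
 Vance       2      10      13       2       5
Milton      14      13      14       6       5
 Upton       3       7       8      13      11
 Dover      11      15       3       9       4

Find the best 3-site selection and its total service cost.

With exactly 3 open, each customer zone uses its cheapest among the chosen.
{Quay, Vance, Dover}: Z1→Vance 2, Z2→Quay 7, Z3→Dover 3, Z4→Vance 2, Z5→Quay 2. Service cost 16.
{Vance, Upton, Dover}: service cost 18
{Quay, Vance, Upton}: service cost 21
Among all 10 size-3 choices, {Quay, Vance, Dover} is lowest.

Choose Quay, Vance and Dover; total service cost 16.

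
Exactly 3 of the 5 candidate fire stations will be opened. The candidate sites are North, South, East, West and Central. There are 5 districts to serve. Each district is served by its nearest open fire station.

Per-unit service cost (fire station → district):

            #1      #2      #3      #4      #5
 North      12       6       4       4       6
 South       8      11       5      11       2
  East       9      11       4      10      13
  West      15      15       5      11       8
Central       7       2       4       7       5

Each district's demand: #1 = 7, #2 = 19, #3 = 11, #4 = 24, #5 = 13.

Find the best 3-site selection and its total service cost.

Choose North, South and Central; total service cost 253.

With exactly 3 open, each district uses its cheapest among the chosen.
{North, South, Central}: #1→Central 7·7=49, #2→Central 2·19=38, #3→North 4·11=44, #4→North 4·24=96, #5→South 2·13=26. Service cost 253.
{North, East, Central}: service cost 292
{North, West, Central}: service cost 292
Among all 10 size-3 choices, {North, South, Central} is lowest.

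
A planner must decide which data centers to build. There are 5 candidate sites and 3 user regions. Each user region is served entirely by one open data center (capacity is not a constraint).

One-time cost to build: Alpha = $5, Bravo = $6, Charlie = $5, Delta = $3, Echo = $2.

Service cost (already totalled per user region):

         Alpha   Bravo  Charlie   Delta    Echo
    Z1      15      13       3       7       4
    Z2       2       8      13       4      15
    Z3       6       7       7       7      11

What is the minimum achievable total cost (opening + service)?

Minimum total cost: 19

For any fixed open set, each user region goes to its cheapest open site; total = fixed + service.
{Alpha, Echo}: Z1→Echo 4, Z2→Alpha 2, Z3→Alpha 6. Service 12; fixed 7; total 19.
{Delta, Echo}: Z1→Echo 4, Z2→Delta 4, Z3→Delta 7. Service 15; fixed 5; total 20.
{Alpha, Charlie}: Z1→Charlie 3, Z2→Alpha 2, Z3→Alpha 6. Service 11; fixed 10; total 21.
{Alpha, Bravo, Charlie, Delta, Echo}: service 11 + fixed 21 = 32
No other subset beats 19.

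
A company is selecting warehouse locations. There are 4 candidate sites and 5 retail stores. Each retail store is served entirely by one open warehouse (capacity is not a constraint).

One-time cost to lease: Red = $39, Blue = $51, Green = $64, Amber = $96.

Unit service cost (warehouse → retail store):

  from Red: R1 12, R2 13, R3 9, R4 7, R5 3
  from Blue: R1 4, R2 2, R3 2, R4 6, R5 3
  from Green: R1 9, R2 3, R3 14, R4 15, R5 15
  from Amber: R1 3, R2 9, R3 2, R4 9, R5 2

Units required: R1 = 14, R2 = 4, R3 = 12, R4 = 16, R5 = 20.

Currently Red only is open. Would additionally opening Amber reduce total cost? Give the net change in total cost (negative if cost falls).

Yes — net change −150 (cost falls by 150).

Current service cost with {Red}: 500.
Adding Amber: each retail store re-picks its cheapest; new service cost 254, saving 246.
Extra fixed cost: 96. Net change = 96 − 246 = -150.
(Totals: 539 → 389.)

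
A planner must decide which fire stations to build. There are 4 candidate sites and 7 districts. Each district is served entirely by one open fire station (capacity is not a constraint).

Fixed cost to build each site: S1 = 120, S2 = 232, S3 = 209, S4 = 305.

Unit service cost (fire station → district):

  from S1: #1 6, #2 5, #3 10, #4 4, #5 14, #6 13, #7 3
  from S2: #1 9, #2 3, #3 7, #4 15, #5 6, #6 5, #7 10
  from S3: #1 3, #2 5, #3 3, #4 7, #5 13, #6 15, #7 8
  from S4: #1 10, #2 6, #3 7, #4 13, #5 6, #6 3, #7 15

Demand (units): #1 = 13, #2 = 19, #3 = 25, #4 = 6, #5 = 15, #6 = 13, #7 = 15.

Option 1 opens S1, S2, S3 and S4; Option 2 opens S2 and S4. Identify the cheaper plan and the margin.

Option 1 is cheaper by 8.

Option 1: {S1, S2, S3, S4}: #1→S3 3·13=39, #2→S2 3·19=57, #3→S3 3·25=75, #4→S1 4·6=24, #5→S2 6·15=90, #6→S4 3·13=39, #7→S1 3·15=45. Service 369; fixed 866; total 1235.
Option 2: {S2, S4}: #1→S2 9·13=117, #2→S2 3·19=57, #3→S2 7·25=175, #4→S4 13·6=78, #5→S2 6·15=90, #6→S4 3·13=39, #7→S2 10·15=150. Service 706; fixed 537; total 1243.
Difference: |1235 − 1243| = 8.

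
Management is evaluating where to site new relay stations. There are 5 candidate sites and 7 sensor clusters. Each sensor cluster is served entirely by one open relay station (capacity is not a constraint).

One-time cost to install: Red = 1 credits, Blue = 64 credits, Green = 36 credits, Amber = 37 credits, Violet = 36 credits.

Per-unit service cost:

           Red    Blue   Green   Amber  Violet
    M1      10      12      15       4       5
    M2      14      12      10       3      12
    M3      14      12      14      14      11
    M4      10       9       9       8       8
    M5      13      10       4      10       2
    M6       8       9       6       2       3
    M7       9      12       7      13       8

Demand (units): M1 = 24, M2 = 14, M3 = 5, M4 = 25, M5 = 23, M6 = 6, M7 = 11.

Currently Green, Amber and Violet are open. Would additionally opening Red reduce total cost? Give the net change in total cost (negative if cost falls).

Current service cost with {Green, Amber, Violet}: 528.
Adding Red: each sensor cluster re-picks its cheapest; new service cost 528, saving 0.
Extra fixed cost: 1. Net change = 1 − 0 = 1.
(Totals: 637 → 638.)

No — net change +1 (cost rises by 1).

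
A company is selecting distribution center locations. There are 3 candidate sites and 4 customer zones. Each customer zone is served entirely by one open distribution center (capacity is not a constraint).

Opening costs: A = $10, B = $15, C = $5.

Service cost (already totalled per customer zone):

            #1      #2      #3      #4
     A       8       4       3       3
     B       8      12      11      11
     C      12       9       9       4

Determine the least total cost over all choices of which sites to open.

For any fixed open set, each customer zone goes to its cheapest open site; total = fixed + service.
{A}: #1→A 8, #2→A 4, #3→A 3, #4→A 3. Service 18; fixed 10; total 28.
{A, C}: service 18 + fixed 15 = 33
{C}: #1→C 12, #2→C 9, #3→C 9, #4→C 4. Service 34; fixed 5; total 39.
{A, B, C}: service 18 + fixed 30 = 48
(All 7 nonempty subsets were checked; A only is lowest.)

Minimum total cost: 28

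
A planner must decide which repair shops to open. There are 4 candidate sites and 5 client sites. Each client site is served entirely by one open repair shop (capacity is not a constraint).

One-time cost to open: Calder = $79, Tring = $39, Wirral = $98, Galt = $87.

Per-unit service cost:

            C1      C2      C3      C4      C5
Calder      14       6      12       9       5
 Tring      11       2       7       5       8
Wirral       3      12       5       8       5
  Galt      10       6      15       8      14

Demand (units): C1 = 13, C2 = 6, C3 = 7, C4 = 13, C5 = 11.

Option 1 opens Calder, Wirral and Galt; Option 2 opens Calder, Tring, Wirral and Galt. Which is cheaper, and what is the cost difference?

Option 2 is cheaper by 24.

Option 1: {Calder, Wirral, Galt}: C1→Wirral 3·13=39, C2→Calder 6·6=36, C3→Wirral 5·7=35, C4→Wirral 8·13=104, C5→Calder 5·11=55. Service 269; fixed 264; total 533.
Option 2: {Calder, Tring, Wirral, Galt}: C1→Wirral 3·13=39, C2→Tring 2·6=12, C3→Wirral 5·7=35, C4→Tring 5·13=65, C5→Calder 5·11=55. Service 206; fixed 303; total 509.
Difference: |533 − 509| = 24.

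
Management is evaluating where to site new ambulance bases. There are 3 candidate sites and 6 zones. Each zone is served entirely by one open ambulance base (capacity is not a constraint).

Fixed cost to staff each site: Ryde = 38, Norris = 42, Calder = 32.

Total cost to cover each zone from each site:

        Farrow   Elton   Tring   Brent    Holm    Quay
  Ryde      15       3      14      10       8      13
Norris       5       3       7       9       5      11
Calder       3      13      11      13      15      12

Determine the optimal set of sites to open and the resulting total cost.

Open Norris only; minimum total cost 82.

For any fixed open set, each zone goes to its cheapest open site; total = fixed + service.
{Norris}: Farrow→Norris 5, Elton→Norris 3, Tring→Norris 7, Brent→Norris 9, Holm→Norris 5, Quay→Norris 11. Service 40; fixed 42; total 82.
{Calder}: service 67 + fixed 32 = 99
{Ryde}: Farrow→Ryde 15, Elton→Ryde 3, Tring→Ryde 14, Brent→Ryde 10, Holm→Ryde 8, Quay→Ryde 13. Service 63; fixed 38; total 101.
{Ryde, Norris, Calder}: Farrow→Calder 3, Elton→Ryde 3, Tring→Norris 7, Brent→Norris 9, Holm→Norris 5, Quay→Norris 11. Service 38; fixed 112; total 150.
(All 7 nonempty subsets were checked; Norris only is lowest.)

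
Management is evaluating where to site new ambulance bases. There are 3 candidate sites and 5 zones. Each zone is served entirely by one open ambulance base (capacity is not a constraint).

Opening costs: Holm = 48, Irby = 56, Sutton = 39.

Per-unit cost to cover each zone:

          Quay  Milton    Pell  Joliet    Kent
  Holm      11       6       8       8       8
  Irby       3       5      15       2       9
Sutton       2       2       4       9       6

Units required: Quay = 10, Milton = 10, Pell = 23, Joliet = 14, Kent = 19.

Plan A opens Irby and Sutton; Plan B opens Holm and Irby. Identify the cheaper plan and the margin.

Plan A: {Irby, Sutton}: Quay→Sutton 2·10=20, Milton→Sutton 2·10=20, Pell→Sutton 4·23=92, Joliet→Irby 2·14=28, Kent→Sutton 6·19=114. Service 274; fixed 95; total 369.
Plan B: {Holm, Irby}: Quay→Irby 3·10=30, Milton→Irby 5·10=50, Pell→Holm 8·23=184, Joliet→Irby 2·14=28, Kent→Holm 8·19=152. Service 444; fixed 104; total 548.
Difference: |369 − 548| = 179.

Plan A is cheaper by 179.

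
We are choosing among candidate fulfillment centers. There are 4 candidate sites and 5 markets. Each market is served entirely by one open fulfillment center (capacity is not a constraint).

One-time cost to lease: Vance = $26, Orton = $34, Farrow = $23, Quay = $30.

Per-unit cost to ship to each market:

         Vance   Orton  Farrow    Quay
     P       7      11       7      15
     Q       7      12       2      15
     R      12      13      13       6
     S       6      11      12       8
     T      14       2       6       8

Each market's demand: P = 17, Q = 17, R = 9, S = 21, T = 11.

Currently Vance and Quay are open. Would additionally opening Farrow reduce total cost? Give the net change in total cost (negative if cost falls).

Current service cost with {Vance, Quay}: 506.
Adding Farrow: each market re-picks its cheapest; new service cost 399, saving 107.
Extra fixed cost: 23. Net change = 23 − 107 = -84.
(Totals: 562 → 478.)

Yes — net change −84 (cost falls by 84).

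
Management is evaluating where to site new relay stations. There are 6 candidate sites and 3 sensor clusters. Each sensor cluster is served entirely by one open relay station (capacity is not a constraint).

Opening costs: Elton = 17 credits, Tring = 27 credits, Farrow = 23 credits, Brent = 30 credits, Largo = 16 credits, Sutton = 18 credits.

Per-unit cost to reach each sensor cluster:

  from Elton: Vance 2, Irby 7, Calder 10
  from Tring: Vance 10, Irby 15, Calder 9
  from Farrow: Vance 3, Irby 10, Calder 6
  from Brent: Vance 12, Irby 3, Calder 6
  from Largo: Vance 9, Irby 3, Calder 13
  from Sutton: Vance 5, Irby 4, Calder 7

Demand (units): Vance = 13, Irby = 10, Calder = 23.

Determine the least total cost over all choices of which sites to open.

Minimum total cost: 241

For any fixed open set, each sensor cluster goes to its cheapest open site; total = fixed + service.
{Elton, Brent}: Vance→Elton 2·13=26, Irby→Brent 3·10=30, Calder→Brent 6·23=138. Service 194; fixed 47; total 241.
{Farrow, Largo}: Vance→Farrow 3·13=39, Irby→Largo 3·10=30, Calder→Farrow 6·23=138. Service 207; fixed 39; total 246.
{Elton, Farrow, Largo}: service 194 + fixed 56 = 250
{Elton, Tring, Farrow, Brent, Largo, Sutton}: Vance→Elton 2·13=26, Irby→Brent 3·10=30, Calder→Farrow 6·23=138. Service 194; fixed 131; total 325.
No other subset beats 241.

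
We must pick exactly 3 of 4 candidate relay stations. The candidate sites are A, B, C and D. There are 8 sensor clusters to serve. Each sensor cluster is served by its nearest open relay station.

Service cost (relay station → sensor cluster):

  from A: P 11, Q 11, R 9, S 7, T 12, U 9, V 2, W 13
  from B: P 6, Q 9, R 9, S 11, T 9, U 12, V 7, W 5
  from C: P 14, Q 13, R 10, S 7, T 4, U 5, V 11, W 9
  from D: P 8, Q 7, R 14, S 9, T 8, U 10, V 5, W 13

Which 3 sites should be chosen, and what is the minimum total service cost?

With exactly 3 open, each sensor cluster uses its cheapest among the chosen.
{A, B, C}: P→B 6, Q→B 9, R→A 9, S→A 7, T→C 4, U→C 5, V→A 2, W→B 5. Service cost 47.
{B, C, D}: service cost 48
{A, C, D}: service cost 51
Among all 4 size-3 choices, {A, B, C} is lowest.

Choose A, B and C; total service cost 47.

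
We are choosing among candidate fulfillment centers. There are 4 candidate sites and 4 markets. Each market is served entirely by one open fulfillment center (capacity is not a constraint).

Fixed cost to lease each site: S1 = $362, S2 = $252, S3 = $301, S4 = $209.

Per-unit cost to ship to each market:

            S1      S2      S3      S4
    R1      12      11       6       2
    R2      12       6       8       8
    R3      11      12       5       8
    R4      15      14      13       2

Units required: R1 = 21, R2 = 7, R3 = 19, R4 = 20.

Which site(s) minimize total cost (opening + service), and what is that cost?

Open S4 only; minimum total cost 499.

For any fixed open set, each market goes to its cheapest open site; total = fixed + service.
{S4}: R1→S4 2·21=42, R2→S4 8·7=56, R3→S4 8·19=152, R4→S4 2·20=40. Service 290; fixed 209; total 499.
{S2, S4}: service 276 + fixed 461 = 737
{S3, S4}: service 233 + fixed 510 = 743
{S1, S2, S3, S4}: service 219 + fixed 1124 = 1343
No other subset beats 499.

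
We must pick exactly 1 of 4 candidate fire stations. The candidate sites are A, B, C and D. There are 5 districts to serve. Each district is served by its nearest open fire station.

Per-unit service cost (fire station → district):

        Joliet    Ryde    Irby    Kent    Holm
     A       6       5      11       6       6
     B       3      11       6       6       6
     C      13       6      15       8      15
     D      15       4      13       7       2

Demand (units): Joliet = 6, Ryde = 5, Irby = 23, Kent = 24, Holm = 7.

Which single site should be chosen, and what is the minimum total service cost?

With exactly 1 open, each district uses its cheapest among the chosen.
{B}: Joliet→B 3·6=18, Ryde→B 11·5=55, Irby→B 6·23=138, Kent→B 6·24=144, Holm→B 6·7=42. Service cost 397.
{A}: service cost 500
{D}: service cost 591
Among all 4 size-1 choices, {B} is lowest.

Choose B only; total service cost 397.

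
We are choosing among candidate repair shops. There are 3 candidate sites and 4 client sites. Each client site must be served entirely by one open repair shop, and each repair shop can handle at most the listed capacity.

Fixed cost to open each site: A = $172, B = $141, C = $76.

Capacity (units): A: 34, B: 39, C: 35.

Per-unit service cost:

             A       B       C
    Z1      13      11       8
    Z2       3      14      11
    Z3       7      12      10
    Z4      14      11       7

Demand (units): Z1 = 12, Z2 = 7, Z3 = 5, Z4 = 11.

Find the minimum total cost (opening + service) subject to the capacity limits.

Minimum total cost: 376

Open {C}: Z1→C 8·12=96, Z2→C 11·7=77, Z3→C 10·5=50, Z4→C 7·11=77.
Loads: C carries 35/35. Service 300; fixed 76; total 376.
Next best feasible plan costs 477.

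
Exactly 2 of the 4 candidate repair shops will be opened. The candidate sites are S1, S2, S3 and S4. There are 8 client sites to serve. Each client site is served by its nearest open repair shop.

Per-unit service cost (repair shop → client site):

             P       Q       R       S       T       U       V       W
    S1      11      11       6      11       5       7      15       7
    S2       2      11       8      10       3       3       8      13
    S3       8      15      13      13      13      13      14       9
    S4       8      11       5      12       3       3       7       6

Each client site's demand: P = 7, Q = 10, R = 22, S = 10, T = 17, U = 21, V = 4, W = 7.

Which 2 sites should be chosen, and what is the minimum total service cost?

With exactly 2 open, each client site uses its cheapest among the chosen.
{S2, S4}: P→S2 2·7=14, Q→S2 11·10=110, R→S4 5·22=110, S→S2 10·10=100, T→S2 3·17=51, U→S2 3·21=63, V→S4 7·4=28, W→S4 6·7=42. Service cost 518.
{S1, S2}: service cost 551
{S1, S4}: service cost 570
Among all 6 size-2 choices, {S2, S4} is lowest.

Choose S2 and S4; total service cost 518.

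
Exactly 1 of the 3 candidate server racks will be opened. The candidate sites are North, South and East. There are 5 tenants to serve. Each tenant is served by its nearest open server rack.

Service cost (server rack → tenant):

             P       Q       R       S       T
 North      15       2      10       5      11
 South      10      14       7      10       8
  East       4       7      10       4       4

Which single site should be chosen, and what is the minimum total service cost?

With exactly 1 open, each tenant uses its cheapest among the chosen.
{East}: P→East 4, Q→East 7, R→East 10, S→East 4, T→East 4. Service cost 29.
{North}: service cost 43
{South}: service cost 49
Among all 3 size-1 choices, {East} is lowest.

Choose East only; total service cost 29.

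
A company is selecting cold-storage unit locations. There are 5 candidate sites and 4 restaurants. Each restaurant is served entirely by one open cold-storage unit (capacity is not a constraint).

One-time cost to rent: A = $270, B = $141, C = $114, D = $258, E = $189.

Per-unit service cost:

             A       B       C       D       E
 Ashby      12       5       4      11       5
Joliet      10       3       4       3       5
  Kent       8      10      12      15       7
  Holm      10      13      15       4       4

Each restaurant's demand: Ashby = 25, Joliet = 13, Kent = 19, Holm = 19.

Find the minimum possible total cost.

Minimum total cost: 588

For any fixed open set, each restaurant goes to its cheapest open site; total = fixed + service.
{E}: Ashby→E 5·25=125, Joliet→E 5·13=65, Kent→E 7·19=133, Holm→E 4·19=76. Service 399; fixed 189; total 588.
{C, E}: service 361 + fixed 303 = 664
{B, E}: service 373 + fixed 330 = 703
{A, B, C, D, E}: Ashby→C 4·25=100, Joliet→B 3·13=39, Kent→E 7·19=133, Holm→D 4·19=76. Service 348; fixed 972; total 1320.
No other subset beats 588.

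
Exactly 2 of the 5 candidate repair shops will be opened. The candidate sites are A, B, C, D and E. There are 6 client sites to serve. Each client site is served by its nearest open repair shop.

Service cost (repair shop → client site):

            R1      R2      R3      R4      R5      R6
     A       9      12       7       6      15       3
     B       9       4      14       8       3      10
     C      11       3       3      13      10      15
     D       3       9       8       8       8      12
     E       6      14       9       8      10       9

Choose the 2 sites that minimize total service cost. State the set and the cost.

With exactly 2 open, each client site uses its cheapest among the chosen.
{A, B}: R1→A 9, R2→B 4, R3→A 7, R4→A 6, R5→B 3, R6→A 3. Service cost 32.
{A, C}: service cost 34
{A, D}: service cost 36
Among all 10 size-2 choices, {A, B} is lowest.

Choose A and B; total service cost 32.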